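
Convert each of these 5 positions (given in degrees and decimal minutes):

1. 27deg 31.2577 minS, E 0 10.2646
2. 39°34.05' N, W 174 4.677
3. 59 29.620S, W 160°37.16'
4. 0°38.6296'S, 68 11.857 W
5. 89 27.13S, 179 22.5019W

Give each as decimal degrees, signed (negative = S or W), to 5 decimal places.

Point 1:
  φ: 27 + 31.2577/60 = 27.520962
  hemisphere S, so the sign is −
  Longitude: 10.2646′ = 0.171077°; total 0.171077
  E ⇒ keep positive
Point 2:
  Lat: 39 + 34.05/60 = 39.567500
  N ⇒ keep positive
  λ: 4.677′ = 0.077950°; total 174.077950
  W → negative
Point 3:
  Latitude: 59 + 29.62/60 = 59.493667
  S ⇒ negate
  Longitude: 37.16′ = 0.619333°; total 160.619333
  W → negative
Point 4:
  Lat: 0 + 38.6296/60 = 0.643827
  S ⇒ negate
  Longitude: 68 + 11.857/60 = 68.197617
  hemisphere W, so the sign is −
Point 5:
  Latitude: 27.13′ = 0.452167°; total 89.452167
  S ⇒ negate
  λ: 179 + 22.5019/60 = 179.375032
  hemisphere W, so the sign is −

1. -27.52096, 0.17108
2. 39.56750, -174.07795
3. -59.49367, -160.61933
4. -0.64383, -68.19762
5. -89.45217, -179.37503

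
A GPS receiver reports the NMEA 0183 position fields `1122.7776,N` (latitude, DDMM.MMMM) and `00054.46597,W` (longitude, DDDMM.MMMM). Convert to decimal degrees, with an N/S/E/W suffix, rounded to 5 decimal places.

11.37963° N, 0.90777° W

φ: degrees = first 2 digits = 11, minutes = 22.7776; 11 + 22.7776/60 = 11.379627
λ: degrees = first 3 digits = 0, minutes = 54.46597; 0 + 54.46597/60 = 0.907766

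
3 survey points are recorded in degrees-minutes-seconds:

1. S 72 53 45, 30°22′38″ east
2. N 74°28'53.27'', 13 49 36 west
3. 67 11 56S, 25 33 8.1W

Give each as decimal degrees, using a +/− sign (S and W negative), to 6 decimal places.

Point 1:
  φ: 53′ + 45″ = 53.75000′; 72 + 53.75000/60 = 72.8958333
  hemisphere S, so the sign is −
  Longitude: 22′ + 38″ = 22.63333′; 30 + 22.63333/60 = 30.3772222
  E ⇒ keep positive
Point 2:
  Latitude: 28′ + 53.27″ = 28.88783′; 74 + 28.88783/60 = 74.4814639
  N → positive
  Longitude: 13° + 49/60 + 36/3600 = 13 + 0.816667 + 0.010000 = 13.8266667
  hemisphere W, so the sign is −
Point 3:
  φ: 67 + 11/60 + 56/3600 = 67.1988889
  hemisphere S, so the sign is −
  Longitude: 33′ + 8.1″ = 33.13500′; 25 + 33.13500/60 = 25.5522500
  hemisphere W, so the sign is −

1. -72.895833, 30.377222
2. 74.481464, -13.826667
3. -67.198889, -25.552250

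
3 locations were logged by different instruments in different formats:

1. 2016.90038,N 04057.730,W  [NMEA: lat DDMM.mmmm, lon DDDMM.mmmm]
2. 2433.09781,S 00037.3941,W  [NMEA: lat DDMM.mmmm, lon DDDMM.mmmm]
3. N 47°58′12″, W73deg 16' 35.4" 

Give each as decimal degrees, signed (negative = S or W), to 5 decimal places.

1. 20.28167, -40.96217
2. -24.55163, -0.62324
3. 47.97000, -73.27650

Point 1:
  Lat: degrees = first 2 digits = 20, minutes = 16.90038; 20 + 16.90038/60 = 20.281673
  N ⇒ keep positive
  Lon: split at 3 digits → 040° and 57.73′; 40 + 57.73/60 = 40.962167
  hemisphere W, so the sign is −
Point 2:
  Latitude: split at 2 digits → 24° and 33.09781′; 24 + 33.09781/60 = 24.551630
  hemisphere S, so the sign is −
  Longitude: degrees = first 3 digits = 0, minutes = 37.3941; 0 + 37.3941/60 = 0.623235
  W → negative
Point 3:
  Lat: 47 + 58/60 + 12/3600 = 47.970000
  N ⇒ keep positive
  Lon: 73 + 16/60 + 35.4/3600 = 73.276500
  W → negative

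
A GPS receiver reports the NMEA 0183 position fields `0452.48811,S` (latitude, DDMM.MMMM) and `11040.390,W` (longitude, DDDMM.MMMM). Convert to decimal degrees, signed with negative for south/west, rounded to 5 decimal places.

φ: degrees = first 2 digits = 4, minutes = 52.48811; 4 + 52.48811/60 = 4.874802
hemisphere S, so the sign is −
Longitude: degrees = first 3 digits = 110, minutes = 40.39; 110 + 40.39/60 = 110.673167
W ⇒ negate

-4.87480, -110.67317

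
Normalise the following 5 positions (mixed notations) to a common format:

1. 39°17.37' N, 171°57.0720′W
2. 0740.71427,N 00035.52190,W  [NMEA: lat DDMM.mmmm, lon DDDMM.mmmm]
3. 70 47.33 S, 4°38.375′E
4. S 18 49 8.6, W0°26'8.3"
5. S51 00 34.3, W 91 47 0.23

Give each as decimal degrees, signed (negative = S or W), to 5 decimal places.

1. 39.28950, -171.95120
2. 7.67857, -0.59203
3. -70.78883, 4.63958
4. -18.81906, -0.43564
5. -51.00953, -91.78340

Point 1:
  φ: 17.37′ = 0.289500°; total 39.289500
  N ⇒ keep positive
  λ: 171 + 57.072/60 = 171.951200
  hemisphere W, so the sign is −
Point 2:
  Lat: degrees = first 2 digits = 7, minutes = 40.71427; 7 + 40.71427/60 = 7.678571
  N ⇒ keep positive
  λ: split at 3 digits → 000° and 35.5219′; 0 + 35.5219/60 = 0.592032
  W → negative
Point 3:
  Lat: 70 + 47.33/60 = 70.788833
  S ⇒ negate
  λ: 38.375′ = 0.639583°; total 4.639583
  E → positive
Point 4:
  φ: 49′ + 8.6″ = 49.14333′; 18 + 49.14333/60 = 18.819056
  S ⇒ negate
  Longitude: 26′ + 8.3″ = 26.13833′; 0 + 26.13833/60 = 0.435639
  W ⇒ negate
Point 5:
  Latitude: 51 + 0/60 + 34.3/3600 = 51.009528
  S ⇒ negate
  Longitude: 47′ + 0.23″ = 47.00383′; 91 + 47.00383/60 = 91.783397
  hemisphere W, so the sign is −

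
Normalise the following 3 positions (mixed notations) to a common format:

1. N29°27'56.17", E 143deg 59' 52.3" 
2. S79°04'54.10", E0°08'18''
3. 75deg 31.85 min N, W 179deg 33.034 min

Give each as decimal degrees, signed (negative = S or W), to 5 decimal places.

Point 1:
  Lat: 29° + 27/60 + 56.17/3600 = 29 + 0.450000 + 0.015603 = 29.465603
  N → positive
  λ: 143 + 59/60 + 52.3/3600 = 143.997861
  E ⇒ keep positive
Point 2:
  φ: 4′ + 54.1″ = 4.90167′; 79 + 4.90167/60 = 79.081694
  S → negative
  λ: 8′ + 18″ = 8.30000′; 0 + 8.30000/60 = 0.138333
  E ⇒ keep positive
Point 3:
  φ: 75 + 31.85/60 = 75.530833
  N ⇒ keep positive
  λ: 33.034′ = 0.550567°; total 179.550567
  W ⇒ negate

1. 29.46560, 143.99786
2. -79.08169, 0.13833
3. 75.53083, -179.55057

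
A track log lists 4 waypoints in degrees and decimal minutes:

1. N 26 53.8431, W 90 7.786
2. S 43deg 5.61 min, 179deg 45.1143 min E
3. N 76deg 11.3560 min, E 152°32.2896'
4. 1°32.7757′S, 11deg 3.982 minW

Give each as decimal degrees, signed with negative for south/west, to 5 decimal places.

1. 26.89739, -90.12977
2. -43.09350, 179.75191
3. 76.18927, 152.53816
4. -1.54626, -11.06637

Point 1:
  φ: 53.8431′ = 0.897385°; total 26.897385
  N ⇒ keep positive
  Lon: 7.786′ = 0.129767°; total 90.129767
  W → negative
Point 2:
  φ: 5.61′ = 0.093500°; total 43.093500
  S ⇒ negate
  Longitude: 179 + 45.1143/60 = 179.751905
  E → positive
Point 3:
  φ: 76 + 11.356/60 = 76.189267
  N ⇒ keep positive
  λ: 32.2896′ = 0.538160°; total 152.538160
  E → positive
Point 4:
  Lat: 32.7757′ = 0.546262°; total 1.546262
  hemisphere S, so the sign is −
  Longitude: 3.982′ = 0.066367°; total 11.066367
  W → negative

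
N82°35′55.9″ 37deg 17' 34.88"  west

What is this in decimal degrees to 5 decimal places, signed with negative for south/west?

82.59886, -37.29302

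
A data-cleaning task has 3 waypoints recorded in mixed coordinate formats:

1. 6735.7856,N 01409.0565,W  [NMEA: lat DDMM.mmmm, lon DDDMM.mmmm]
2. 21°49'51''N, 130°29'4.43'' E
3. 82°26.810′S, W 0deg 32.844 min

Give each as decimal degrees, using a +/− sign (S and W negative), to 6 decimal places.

1. 67.596427, -14.150942
2. 21.830833, 130.484564
3. -82.446833, -0.547400

Point 1:
  Latitude: split at 2 digits → 67° and 35.7856′; 67 + 35.7856/60 = 67.5964267
  N ⇒ keep positive
  Lon: degrees = first 3 digits = 14, minutes = 9.0565; 14 + 9.0565/60 = 14.1509417
  hemisphere W, so the sign is −
Point 2:
  Lat: 49′ + 51″ = 49.85000′; 21 + 49.85000/60 = 21.8308333
  N ⇒ keep positive
  Longitude: 130 + 29/60 + 4.43/3600 = 130.4845639
  E ⇒ keep positive
Point 3:
  Latitude: 82 + 26.81/60 = 82.4468333
  S → negative
  Lon: 32.844′ = 0.547400°; total 0.5474000
  hemisphere W, so the sign is −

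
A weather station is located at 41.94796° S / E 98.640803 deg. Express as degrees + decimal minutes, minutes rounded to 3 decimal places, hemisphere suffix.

Latitude: minutes = (41.947960 − 41) × 60 = 56.87760
Longitude: 98° + 0.640803 × 60 = 98° 38.44818′

41° 56.878′ S, 98° 38.448′ E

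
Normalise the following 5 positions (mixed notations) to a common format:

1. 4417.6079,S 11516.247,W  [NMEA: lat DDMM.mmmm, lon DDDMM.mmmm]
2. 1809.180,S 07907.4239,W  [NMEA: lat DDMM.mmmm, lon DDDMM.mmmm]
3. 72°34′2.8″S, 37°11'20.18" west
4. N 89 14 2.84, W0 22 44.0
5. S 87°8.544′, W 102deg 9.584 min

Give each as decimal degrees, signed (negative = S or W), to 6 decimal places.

1. -44.293465, -115.270783
2. -18.153000, -79.123732
3. -72.567444, -37.188939
4. 89.234122, -0.378889
5. -87.142400, -102.159733

Point 1:
  φ: degrees = first 2 digits = 44, minutes = 17.6079; 44 + 17.6079/60 = 44.2934650
  S ⇒ negate
  Longitude: split at 3 digits → 115° and 16.247′; 115 + 16.247/60 = 115.2707833
  W ⇒ negate
Point 2:
  Lat: degrees = first 2 digits = 18, minutes = 9.18; 18 + 9.18/60 = 18.1530000
  hemisphere S, so the sign is −
  Lon: degrees = first 3 digits = 79, minutes = 7.4239; 79 + 7.4239/60 = 79.1237317
  W → negative
Point 3:
  Lat: 72° + 34/60 + 2.8/3600 = 72 + 0.566667 + 0.000778 = 72.5674444
  S → negative
  λ: 37° + 11/60 + 20.18/3600 = 37 + 0.183333 + 0.005606 = 37.1889389
  W → negative
Point 4:
  φ: 89 + 14/60 + 2.84/3600 = 89.2341222
  N → positive
  Longitude: 0 + 22/60 + 44/3600 = 0.3788889
  W → negative
Point 5:
  Latitude: 87 + 8.544/60 = 87.1424000
  S → negative
  Lon: 9.584′ = 0.159733°; total 102.1597333
  W ⇒ negate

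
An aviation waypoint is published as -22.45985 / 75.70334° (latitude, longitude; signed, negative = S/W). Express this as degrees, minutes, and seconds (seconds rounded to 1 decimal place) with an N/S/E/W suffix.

Latitude is negative → S; |value| = 22.459850
Lat: 0.459850 × 60 = 27.59100′ → 27′, remainder × 60 = 35.460″
Lon: 0.703340 × 60 = 42.20040′ → 42′, remainder × 60 = 12.024″

22°27′35.5″ S, 75°42′12.0″ E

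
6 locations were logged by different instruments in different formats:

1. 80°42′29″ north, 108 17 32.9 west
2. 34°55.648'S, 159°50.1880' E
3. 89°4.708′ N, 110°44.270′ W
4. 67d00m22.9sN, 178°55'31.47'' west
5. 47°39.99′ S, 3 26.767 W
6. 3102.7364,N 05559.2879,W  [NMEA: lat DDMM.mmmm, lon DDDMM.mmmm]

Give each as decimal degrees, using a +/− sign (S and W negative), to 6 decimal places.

1. 80.708056, -108.292472
2. -34.927467, 159.836467
3. 89.078467, -110.737833
4. 67.006361, -178.925408
5. -47.666500, -3.446117
6. 31.045607, -55.988132

Point 1:
  Lat: 42′ + 29″ = 42.48333′; 80 + 42.48333/60 = 80.7080556
  N → positive
  λ: 17′ + 32.9″ = 17.54833′; 108 + 17.54833/60 = 108.2924722
  hemisphere W, so the sign is −
Point 2:
  Latitude: 55.648′ = 0.927467°; total 34.9274667
  S ⇒ negate
  Lon: 159 + 50.188/60 = 159.8364667
  E → positive
Point 3:
  φ: 4.708′ = 0.078467°; total 89.0784667
  N → positive
  λ: 44.27′ = 0.737833°; total 110.7378333
  hemisphere W, so the sign is −
Point 4:
  Lat: 67 + 0/60 + 22.9/3600 = 67.0063611
  N ⇒ keep positive
  Longitude: 55′ + 31.47″ = 55.52450′; 178 + 55.52450/60 = 178.9254083
  W ⇒ negate
Point 5:
  Lat: 39.99′ = 0.666500°; total 47.6665000
  S → negative
  Longitude: 26.767′ = 0.446117°; total 3.4461167
  hemisphere W, so the sign is −
Point 6:
  φ: degrees = first 2 digits = 31, minutes = 2.7364; 31 + 2.7364/60 = 31.0456067
  N ⇒ keep positive
  λ: degrees = first 3 digits = 55, minutes = 59.2879; 55 + 59.2879/60 = 55.9881317
  W ⇒ negate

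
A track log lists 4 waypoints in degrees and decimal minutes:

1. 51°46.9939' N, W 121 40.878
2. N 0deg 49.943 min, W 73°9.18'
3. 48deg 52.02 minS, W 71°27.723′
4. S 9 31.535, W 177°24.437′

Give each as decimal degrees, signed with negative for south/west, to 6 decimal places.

1. 51.783232, -121.681300
2. 0.832383, -73.153000
3. -48.867000, -71.462050
4. -9.525583, -177.407283

Point 1:
  Latitude: 51 + 46.9939/60 = 51.7832317
  N → positive
  λ: 40.878′ = 0.681300°; total 121.6813000
  W ⇒ negate
Point 2:
  Latitude: 0 + 49.943/60 = 0.8323833
  N ⇒ keep positive
  λ: 9.18′ = 0.153000°; total 73.1530000
  hemisphere W, so the sign is −
Point 3:
  Lat: 48 + 52.02/60 = 48.8670000
  hemisphere S, so the sign is −
  λ: 27.723′ = 0.462050°; total 71.4620500
  W → negative
Point 4:
  Latitude: 31.535′ = 0.525583°; total 9.5255833
  S → negative
  λ: 24.437′ = 0.407283°; total 177.4072833
  W ⇒ negate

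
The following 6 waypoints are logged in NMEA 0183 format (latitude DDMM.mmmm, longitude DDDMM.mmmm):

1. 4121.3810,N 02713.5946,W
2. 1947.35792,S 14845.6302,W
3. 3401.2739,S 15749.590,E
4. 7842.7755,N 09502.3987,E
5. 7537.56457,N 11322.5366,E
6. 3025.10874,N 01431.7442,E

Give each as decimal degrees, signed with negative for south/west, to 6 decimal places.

Point 1:
  Latitude: split at 2 digits → 41° and 21.381′; 41 + 21.381/60 = 41.3563500
  N → positive
  Longitude: degrees = first 3 digits = 27, minutes = 13.5946; 27 + 13.5946/60 = 27.2265767
  W ⇒ negate
Point 2:
  Lat: degrees = first 2 digits = 19, minutes = 47.35792; 19 + 47.35792/60 = 19.7892987
  S → negative
  Lon: split at 3 digits → 148° and 45.6302′; 148 + 45.6302/60 = 148.7605033
  W ⇒ negate
Point 3:
  φ: degrees = first 2 digits = 34, minutes = 1.2739; 34 + 1.2739/60 = 34.0212317
  S → negative
  λ: split at 3 digits → 157° and 49.59′; 157 + 49.59/60 = 157.8265000
  E → positive
Point 4:
  Lat: split at 2 digits → 78° and 42.7755′; 78 + 42.7755/60 = 78.7129250
  N ⇒ keep positive
  Lon: degrees = first 3 digits = 95, minutes = 2.3987; 95 + 2.3987/60 = 95.0399783
  E → positive
Point 5:
  Lat: split at 2 digits → 75° and 37.56457′; 75 + 37.56457/60 = 75.6260762
  N ⇒ keep positive
  Lon: degrees = first 3 digits = 113, minutes = 22.5366; 113 + 22.5366/60 = 113.3756100
  E ⇒ keep positive
Point 6:
  Latitude: split at 2 digits → 30° and 25.10874′; 30 + 25.10874/60 = 30.4184790
  N ⇒ keep positive
  Longitude: split at 3 digits → 014° and 31.7442′; 14 + 31.7442/60 = 14.5290700
  E ⇒ keep positive

1. 41.356350, -27.226577
2. -19.789299, -148.760503
3. -34.021232, 157.826500
4. 78.712925, 95.039978
5. 75.626076, 113.375610
6. 30.418479, 14.529070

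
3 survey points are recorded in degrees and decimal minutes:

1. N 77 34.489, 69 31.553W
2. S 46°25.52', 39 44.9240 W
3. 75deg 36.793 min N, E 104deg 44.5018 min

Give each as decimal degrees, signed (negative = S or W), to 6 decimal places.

Point 1:
  Latitude: 34.489′ = 0.574817°; total 77.5748167
  N ⇒ keep positive
  λ: 31.553′ = 0.525883°; total 69.5258833
  hemisphere W, so the sign is −
Point 2:
  φ: 46 + 25.52/60 = 46.4253333
  S → negative
  Lon: 39 + 44.924/60 = 39.7487333
  W ⇒ negate
Point 3:
  Lat: 75 + 36.793/60 = 75.6132167
  N → positive
  Longitude: 104 + 44.5018/60 = 104.7416967
  E ⇒ keep positive

1. 77.574817, -69.525883
2. -46.425333, -39.748733
3. 75.613217, 104.741697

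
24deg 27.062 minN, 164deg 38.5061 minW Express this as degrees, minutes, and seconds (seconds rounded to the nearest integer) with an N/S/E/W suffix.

Latitude: 27.06200′ → 27′ and 0.06200 × 60 = 3.72″
λ: fractional minutes 0.50610 × 60 = 30.37″

24°27′4″ N, 164°38′30″ W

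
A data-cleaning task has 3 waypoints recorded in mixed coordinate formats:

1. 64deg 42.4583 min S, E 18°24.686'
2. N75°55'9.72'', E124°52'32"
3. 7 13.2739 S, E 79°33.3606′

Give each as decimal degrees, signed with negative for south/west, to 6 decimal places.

Point 1:
  Lat: 42.4583′ = 0.707638°; total 64.7076383
  hemisphere S, so the sign is −
  Longitude: 24.686′ = 0.411433°; total 18.4114333
  E ⇒ keep positive
Point 2:
  φ: 75° + 55/60 + 9.72/3600 = 75 + 0.916667 + 0.002700 = 75.9193667
  N ⇒ keep positive
  Lon: 124 + 52/60 + 32/3600 = 124.8755556
  E → positive
Point 3:
  φ: 13.2739′ = 0.221232°; total 7.2212317
  hemisphere S, so the sign is −
  λ: 79 + 33.3606/60 = 79.5560100
  E → positive

1. -64.707638, 18.411433
2. 75.919367, 124.875556
3. -7.221232, 79.556010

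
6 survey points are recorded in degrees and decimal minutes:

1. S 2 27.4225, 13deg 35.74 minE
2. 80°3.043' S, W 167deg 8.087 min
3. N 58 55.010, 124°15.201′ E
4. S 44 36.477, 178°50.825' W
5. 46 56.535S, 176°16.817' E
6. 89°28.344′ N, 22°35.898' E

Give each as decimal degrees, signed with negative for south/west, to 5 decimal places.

1. -2.45704, 13.59567
2. -80.05072, -167.13478
3. 58.91683, 124.25335
4. -44.60795, -178.84708
5. -46.94225, 176.28028
6. 89.47240, 22.59830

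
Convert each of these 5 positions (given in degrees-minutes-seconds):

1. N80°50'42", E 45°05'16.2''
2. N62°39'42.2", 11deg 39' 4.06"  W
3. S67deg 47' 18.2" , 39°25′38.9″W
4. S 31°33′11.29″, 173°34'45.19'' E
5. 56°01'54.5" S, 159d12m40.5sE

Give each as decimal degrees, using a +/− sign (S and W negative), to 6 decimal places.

1. 80.845000, 45.087833
2. 62.661722, -11.651128
3. -67.788389, -39.427472
4. -31.553136, 173.579219
5. -56.031806, 159.211250

Point 1:
  Latitude: 80° + 50/60 + 42/3600 = 80 + 0.833333 + 0.011667 = 80.8450000
  N → positive
  Lon: 5′ + 16.2″ = 5.27000′; 45 + 5.27000/60 = 45.0878333
  E → positive
Point 2:
  φ: 62° + 39/60 + 42.2/3600 = 62 + 0.650000 + 0.011722 = 62.6617222
  N ⇒ keep positive
  λ: 11 + 39/60 + 4.06/3600 = 11.6511278
  W ⇒ negate
Point 3:
  Latitude: 67 + 47/60 + 18.2/3600 = 67.7883889
  S → negative
  Longitude: 39 + 25/60 + 38.9/3600 = 39.4274722
  W → negative
Point 4:
  Latitude: 33′ + 11.29″ = 33.18817′; 31 + 33.18817/60 = 31.5531361
  S ⇒ negate
  Longitude: 173 + 34/60 + 45.19/3600 = 173.5792194
  E ⇒ keep positive
Point 5:
  φ: 1′ + 54.5″ = 1.90833′; 56 + 1.90833/60 = 56.0318056
  hemisphere S, so the sign is −
  Longitude: 159 + 12/60 + 40.5/3600 = 159.2112500
  E → positive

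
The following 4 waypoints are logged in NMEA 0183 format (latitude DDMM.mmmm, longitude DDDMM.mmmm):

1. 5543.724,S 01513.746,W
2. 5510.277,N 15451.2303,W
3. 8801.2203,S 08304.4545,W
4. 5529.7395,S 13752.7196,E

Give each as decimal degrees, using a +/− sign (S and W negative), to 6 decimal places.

Point 1:
  Latitude: split at 2 digits → 55° and 43.724′; 55 + 43.724/60 = 55.7287333
  hemisphere S, so the sign is −
  Lon: split at 3 digits → 015° and 13.746′; 15 + 13.746/60 = 15.2291000
  hemisphere W, so the sign is −
Point 2:
  Latitude: degrees = first 2 digits = 55, minutes = 10.277; 55 + 10.277/60 = 55.1712833
  N ⇒ keep positive
  Lon: split at 3 digits → 154° and 51.2303′; 154 + 51.2303/60 = 154.8538383
  hemisphere W, so the sign is −
Point 3:
  Lat: split at 2 digits → 88° and 1.2203′; 88 + 1.2203/60 = 88.0203383
  S ⇒ negate
  Lon: degrees = first 3 digits = 83, minutes = 4.4545; 83 + 4.4545/60 = 83.0742417
  hemisphere W, so the sign is −
Point 4:
  φ: split at 2 digits → 55° and 29.7395′; 55 + 29.7395/60 = 55.4956583
  S → negative
  Longitude: degrees = first 3 digits = 137, minutes = 52.7196; 137 + 52.7196/60 = 137.8786600
  E ⇒ keep positive

1. -55.728733, -15.229100
2. 55.171283, -154.853838
3. -88.020338, -83.074242
4. -55.495658, 137.878660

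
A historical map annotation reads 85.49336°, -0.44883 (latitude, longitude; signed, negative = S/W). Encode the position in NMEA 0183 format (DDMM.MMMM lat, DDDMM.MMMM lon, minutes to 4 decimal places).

8529.6016,N / 00026.9298,W

Lat: fractional part 0.493360 → 29.601600 minutes
Longitude is negative → W; |value| = 0.448830
Longitude: minutes = (0.448830 − 0) × 60 = 26.929800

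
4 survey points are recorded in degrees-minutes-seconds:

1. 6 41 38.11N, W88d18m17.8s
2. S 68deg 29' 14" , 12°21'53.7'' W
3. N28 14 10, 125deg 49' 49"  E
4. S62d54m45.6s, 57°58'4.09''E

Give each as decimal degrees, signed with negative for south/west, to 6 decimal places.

1. 6.693919, -88.304944
2. -68.487222, -12.364917
3. 28.236111, 125.830278
4. -62.912667, 57.967803

Point 1:
  φ: 6° + 41/60 + 38.11/3600 = 6 + 0.683333 + 0.010586 = 6.6939194
  N ⇒ keep positive
  Lon: 88 + 18/60 + 17.8/3600 = 88.3049444
  W → negative
Point 2:
  Lat: 29′ + 14″ = 29.23333′; 68 + 29.23333/60 = 68.4872222
  S → negative
  λ: 12° + 21/60 + 53.7/3600 = 12 + 0.350000 + 0.014917 = 12.3649167
  hemisphere W, so the sign is −
Point 3:
  φ: 28 + 14/60 + 10/3600 = 28.2361111
  N ⇒ keep positive
  Longitude: 49′ + 49″ = 49.81667′; 125 + 49.81667/60 = 125.8302778
  E ⇒ keep positive
Point 4:
  Lat: 62° + 54/60 + 45.6/3600 = 62 + 0.900000 + 0.012667 = 62.9126667
  hemisphere S, so the sign is −
  Longitude: 57° + 58/60 + 4.09/3600 = 57 + 0.966667 + 0.001136 = 57.9678028
  E → positive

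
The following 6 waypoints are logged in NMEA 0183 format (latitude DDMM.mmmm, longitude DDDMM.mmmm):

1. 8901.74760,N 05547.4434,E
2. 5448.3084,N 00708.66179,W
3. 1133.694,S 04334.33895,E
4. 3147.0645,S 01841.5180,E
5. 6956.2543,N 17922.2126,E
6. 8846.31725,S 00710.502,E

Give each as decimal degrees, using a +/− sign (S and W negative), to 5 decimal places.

Point 1:
  Lat: split at 2 digits → 89° and 1.7476′; 89 + 1.7476/60 = 89.029127
  N → positive
  Lon: split at 3 digits → 055° and 47.4434′; 55 + 47.4434/60 = 55.790723
  E → positive
Point 2:
  Lat: degrees = first 2 digits = 54, minutes = 48.3084; 54 + 48.3084/60 = 54.805140
  N → positive
  Longitude: split at 3 digits → 007° and 8.66179′; 7 + 8.66179/60 = 7.144363
  hemisphere W, so the sign is −
Point 3:
  Latitude: degrees = first 2 digits = 11, minutes = 33.694; 11 + 33.694/60 = 11.561567
  S ⇒ negate
  Lon: split at 3 digits → 043° and 34.33895′; 43 + 34.33895/60 = 43.572316
  E ⇒ keep positive
Point 4:
  Latitude: degrees = first 2 digits = 31, minutes = 47.0645; 31 + 47.0645/60 = 31.784408
  S ⇒ negate
  λ: split at 3 digits → 018° and 41.518′; 18 + 41.518/60 = 18.691967
  E → positive
Point 5:
  Latitude: degrees = first 2 digits = 69, minutes = 56.2543; 69 + 56.2543/60 = 69.937572
  N → positive
  Lon: degrees = first 3 digits = 179, minutes = 22.2126; 179 + 22.2126/60 = 179.370210
  E → positive
Point 6:
  φ: split at 2 digits → 88° and 46.31725′; 88 + 46.31725/60 = 88.771954
  hemisphere S, so the sign is −
  Longitude: split at 3 digits → 007° and 10.502′; 7 + 10.502/60 = 7.175033
  E → positive

1. 89.02913, 55.79072
2. 54.80514, -7.14436
3. -11.56157, 43.57232
4. -31.78441, 18.69197
5. 69.93757, 179.37021
6. -88.77195, 7.17503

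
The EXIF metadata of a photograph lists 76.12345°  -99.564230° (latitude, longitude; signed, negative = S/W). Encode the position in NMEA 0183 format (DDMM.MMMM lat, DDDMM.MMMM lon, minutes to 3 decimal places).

7607.407,N / 09933.854,W

Latitude: minutes = (76.123450 − 76) × 60 = 7.40700
Longitude is negative → W; |value| = 99.564230
Lon: minutes = (99.564230 − 99) × 60 = 33.85380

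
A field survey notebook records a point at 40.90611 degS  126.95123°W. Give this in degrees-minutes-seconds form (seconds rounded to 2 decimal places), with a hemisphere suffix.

φ: 0.906110° → 54.36660′; 0.36660 × 60 = 21.9960″
λ: 0.951230 × 60 = 57.07380′ → 57′, remainder × 60 = 4.4280″

40°54′22.00″ S, 126°57′4.43″ W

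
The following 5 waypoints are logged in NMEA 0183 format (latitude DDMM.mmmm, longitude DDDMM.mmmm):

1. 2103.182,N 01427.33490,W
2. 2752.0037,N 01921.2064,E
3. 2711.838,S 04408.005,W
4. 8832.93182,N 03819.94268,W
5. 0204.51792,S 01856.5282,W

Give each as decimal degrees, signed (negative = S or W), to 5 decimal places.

1. 21.05303, -14.45558
2. 27.86673, 19.35344
3. -27.19730, -44.13342
4. 88.54886, -38.33238
5. -2.07530, -18.94214

Point 1:
  φ: degrees = first 2 digits = 21, minutes = 3.182; 21 + 3.182/60 = 21.053033
  N ⇒ keep positive
  Longitude: split at 3 digits → 014° and 27.3349′; 14 + 27.3349/60 = 14.455582
  W ⇒ negate
Point 2:
  φ: degrees = first 2 digits = 27, minutes = 52.0037; 27 + 52.0037/60 = 27.866728
  N → positive
  λ: split at 3 digits → 019° and 21.2064′; 19 + 21.2064/60 = 19.353440
  E ⇒ keep positive
Point 3:
  Lat: degrees = first 2 digits = 27, minutes = 11.838; 27 + 11.838/60 = 27.197300
  hemisphere S, so the sign is −
  Lon: split at 3 digits → 044° and 8.005′; 44 + 8.005/60 = 44.133417
  W → negative
Point 4:
  Lat: degrees = first 2 digits = 88, minutes = 32.93182; 88 + 32.93182/60 = 88.548864
  N → positive
  Longitude: degrees = first 3 digits = 38, minutes = 19.94268; 38 + 19.94268/60 = 38.332378
  W ⇒ negate
Point 5:
  φ: degrees = first 2 digits = 2, minutes = 4.51792; 2 + 4.51792/60 = 2.075299
  hemisphere S, so the sign is −
  λ: split at 3 digits → 018° and 56.5282′; 18 + 56.5282/60 = 18.942137
  hemisphere W, so the sign is −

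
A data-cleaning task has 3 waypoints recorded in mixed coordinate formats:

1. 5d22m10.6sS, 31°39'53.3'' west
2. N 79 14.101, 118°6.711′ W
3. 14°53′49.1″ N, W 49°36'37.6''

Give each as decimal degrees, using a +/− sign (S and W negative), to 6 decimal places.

Point 1:
  Lat: 5 + 22/60 + 10.6/3600 = 5.3696111
  S ⇒ negate
  Lon: 31 + 39/60 + 53.3/3600 = 31.6648056
  W → negative
Point 2:
  Latitude: 14.101′ = 0.235017°; total 79.2350167
  N → positive
  λ: 118 + 6.711/60 = 118.1118500
  hemisphere W, so the sign is −
Point 3:
  Lat: 53′ + 49.1″ = 53.81833′; 14 + 53.81833/60 = 14.8969722
  N ⇒ keep positive
  Lon: 49 + 36/60 + 37.6/3600 = 49.6104444
  W ⇒ negate

1. -5.369611, -31.664806
2. 79.235017, -118.111850
3. 14.896972, -49.610444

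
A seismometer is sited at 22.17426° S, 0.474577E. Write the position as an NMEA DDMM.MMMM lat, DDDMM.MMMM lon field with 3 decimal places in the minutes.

Lat: minutes = (22.174260 − 22) × 60 = 10.45560
Longitude: fractional part 0.474577 → 28.47462 minutes

2210.456,S / 00028.475,E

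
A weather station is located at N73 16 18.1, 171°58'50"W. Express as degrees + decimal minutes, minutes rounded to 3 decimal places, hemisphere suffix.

73° 16.302′ N, 171° 58.833′ W

Lat: 16 + 18.1/60 = 16.30167′
Longitude: seconds/60 = 0.83333; minutes = 58 + 0.83333 = 58.83333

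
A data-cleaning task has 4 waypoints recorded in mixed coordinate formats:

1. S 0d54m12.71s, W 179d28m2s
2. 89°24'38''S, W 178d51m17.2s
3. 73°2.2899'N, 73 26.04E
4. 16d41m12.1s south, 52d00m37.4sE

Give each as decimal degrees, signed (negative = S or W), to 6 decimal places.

1. -0.903531, -179.467222
2. -89.410556, -178.854778
3. 73.038165, 73.434000
4. -16.686694, 52.010389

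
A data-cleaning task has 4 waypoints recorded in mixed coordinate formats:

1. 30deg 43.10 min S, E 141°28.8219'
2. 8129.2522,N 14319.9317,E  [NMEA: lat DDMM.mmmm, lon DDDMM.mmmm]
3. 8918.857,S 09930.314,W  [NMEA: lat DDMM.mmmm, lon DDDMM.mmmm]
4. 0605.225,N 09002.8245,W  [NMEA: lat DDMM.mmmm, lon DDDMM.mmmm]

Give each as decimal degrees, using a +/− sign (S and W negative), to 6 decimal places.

Point 1:
  Latitude: 30 + 43.1/60 = 30.7183333
  S ⇒ negate
  λ: 141 + 28.8219/60 = 141.4803650
  E → positive
Point 2:
  Lat: degrees = first 2 digits = 81, minutes = 29.2522; 81 + 29.2522/60 = 81.4875367
  N ⇒ keep positive
  Lon: degrees = first 3 digits = 143, minutes = 19.9317; 143 + 19.9317/60 = 143.3321950
  E → positive
Point 3:
  Lat: split at 2 digits → 89° and 18.857′; 89 + 18.857/60 = 89.3142833
  hemisphere S, so the sign is −
  Longitude: split at 3 digits → 099° and 30.314′; 99 + 30.314/60 = 99.5052333
  W → negative
Point 4:
  Lat: split at 2 digits → 06° and 5.225′; 6 + 5.225/60 = 6.0870833
  N → positive
  Longitude: split at 3 digits → 090° and 2.8245′; 90 + 2.8245/60 = 90.0470750
  hemisphere W, so the sign is −

1. -30.718333, 141.480365
2. 81.487537, 143.332195
3. -89.314283, -99.505233
4. 6.087083, -90.047075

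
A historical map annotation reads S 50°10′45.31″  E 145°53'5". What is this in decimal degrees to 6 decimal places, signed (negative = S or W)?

Lat: 50° + 10/60 + 45.31/3600 = 50 + 0.166667 + 0.012586 = 50.1792528
S ⇒ negate
Lon: 145° + 53/60 + 5/3600 = 145 + 0.883333 + 0.001389 = 145.8847222
E ⇒ keep positive

-50.179253, 145.884722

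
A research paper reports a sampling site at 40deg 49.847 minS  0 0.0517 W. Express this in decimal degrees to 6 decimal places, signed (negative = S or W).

φ: 49.847′ = 0.830783°; total 40.8307833
S → negative
Lon: 0.0517′ = 0.000862°; total 0.0008617
W → negative

-40.830783, -0.000862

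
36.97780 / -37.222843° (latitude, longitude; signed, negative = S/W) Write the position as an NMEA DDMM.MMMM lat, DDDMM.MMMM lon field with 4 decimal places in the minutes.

Lat: fractional part 0.977800 → 58.668000 minutes
Longitude is negative → W; |value| = 37.222843
Longitude: fractional part 0.222843 → 13.370580 minutes

3658.6680,N / 03713.3706,W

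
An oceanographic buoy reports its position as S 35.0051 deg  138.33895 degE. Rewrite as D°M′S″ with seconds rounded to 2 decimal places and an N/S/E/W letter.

35°00′18.36″ S, 138°20′20.22″ E

Lat: 0.005100° → 0.30600′; 0.30600 × 60 = 18.3600″
Longitude: whole degrees 138; 20.33700′ → 20′ and 20.2200″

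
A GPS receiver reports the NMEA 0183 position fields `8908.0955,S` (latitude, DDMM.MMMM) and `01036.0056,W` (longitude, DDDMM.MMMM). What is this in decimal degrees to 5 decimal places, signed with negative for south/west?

-89.13493, -10.60009

Latitude: split at 2 digits → 89° and 8.0955′; 89 + 8.0955/60 = 89.134925
S ⇒ negate
λ: degrees = first 3 digits = 10, minutes = 36.0056; 10 + 36.0056/60 = 10.600093
hemisphere W, so the sign is −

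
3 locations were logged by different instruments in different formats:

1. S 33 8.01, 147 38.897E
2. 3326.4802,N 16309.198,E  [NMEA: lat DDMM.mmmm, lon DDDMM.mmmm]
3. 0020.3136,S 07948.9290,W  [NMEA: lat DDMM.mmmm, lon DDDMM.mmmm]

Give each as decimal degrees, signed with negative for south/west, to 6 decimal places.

Point 1:
  φ: 8.01′ = 0.133500°; total 33.1335000
  S → negative
  λ: 38.897′ = 0.648283°; total 147.6482833
  E ⇒ keep positive
Point 2:
  Lat: split at 2 digits → 33° and 26.4802′; 33 + 26.4802/60 = 33.4413367
  N ⇒ keep positive
  Lon: degrees = first 3 digits = 163, minutes = 9.198; 163 + 9.198/60 = 163.1533000
  E → positive
Point 3:
  Lat: split at 2 digits → 00° and 20.3136′; 0 + 20.3136/60 = 0.3385600
  S → negative
  λ: degrees = first 3 digits = 79, minutes = 48.929; 79 + 48.929/60 = 79.8154833
  W → negative

1. -33.133500, 147.648283
2. 33.441337, 163.153300
3. -0.338560, -79.815483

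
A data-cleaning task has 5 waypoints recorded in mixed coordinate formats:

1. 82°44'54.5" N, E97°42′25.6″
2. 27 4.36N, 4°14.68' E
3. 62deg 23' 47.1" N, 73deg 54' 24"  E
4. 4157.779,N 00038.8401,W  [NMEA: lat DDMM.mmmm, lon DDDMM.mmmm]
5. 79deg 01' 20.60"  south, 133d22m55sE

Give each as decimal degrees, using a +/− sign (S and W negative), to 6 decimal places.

Point 1:
  φ: 82 + 44/60 + 54.5/3600 = 82.7484722
  N → positive
  Lon: 42′ + 25.6″ = 42.42667′; 97 + 42.42667/60 = 97.7071111
  E ⇒ keep positive
Point 2:
  φ: 27 + 4.36/60 = 27.0726667
  N → positive
  Longitude: 4 + 14.68/60 = 4.2446667
  E → positive
Point 3:
  Latitude: 62 + 23/60 + 47.1/3600 = 62.3964167
  N → positive
  Lon: 73° + 54/60 + 24/3600 = 73 + 0.900000 + 0.006667 = 73.9066667
  E → positive
Point 4:
  φ: degrees = first 2 digits = 41, minutes = 57.779; 41 + 57.779/60 = 41.9629833
  N ⇒ keep positive
  λ: split at 3 digits → 000° and 38.8401′; 0 + 38.8401/60 = 0.6473350
  hemisphere W, so the sign is −
Point 5:
  φ: 79° + 1/60 + 20.6/3600 = 79 + 0.016667 + 0.005722 = 79.0223889
  S → negative
  Longitude: 133 + 22/60 + 55/3600 = 133.3819444
  E ⇒ keep positive

1. 82.748472, 97.707111
2. 27.072667, 4.244667
3. 62.396417, 73.906667
4. 41.962983, -0.647335
5. -79.022389, 133.381944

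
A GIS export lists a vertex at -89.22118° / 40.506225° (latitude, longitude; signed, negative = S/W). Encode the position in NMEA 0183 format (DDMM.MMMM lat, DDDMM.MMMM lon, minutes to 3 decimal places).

8913.271,S / 04030.374,E

Latitude is negative → S; |value| = 89.221180
φ: fractional part 0.221180 → 13.27080 minutes
λ: fractional part 0.506225 → 30.37350 minutes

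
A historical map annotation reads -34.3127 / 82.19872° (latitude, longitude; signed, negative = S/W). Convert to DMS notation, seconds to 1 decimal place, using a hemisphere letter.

34°18′45.7″ S, 82°11′55.4″ E

Latitude is negative → S; |value| = 34.312700
φ: 0.312700 × 60 = 18.76200′ → 18′, remainder × 60 = 45.720″
λ: 0.198720° → 11.92320′; 0.92320 × 60 = 55.392″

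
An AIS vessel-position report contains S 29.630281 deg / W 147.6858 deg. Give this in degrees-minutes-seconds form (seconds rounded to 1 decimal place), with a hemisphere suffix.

29°37′49.0″ S, 147°41′8.9″ W

Latitude: 0.630281 × 60 = 37.81686′ → 37′, remainder × 60 = 49.012″
Lon: whole degrees 147; 41.14800′ → 41′ and 8.880″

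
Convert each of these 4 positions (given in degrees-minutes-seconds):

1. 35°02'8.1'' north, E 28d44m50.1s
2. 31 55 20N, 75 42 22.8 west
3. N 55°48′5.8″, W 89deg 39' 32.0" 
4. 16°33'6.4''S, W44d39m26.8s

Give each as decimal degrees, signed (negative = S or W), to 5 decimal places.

1. 35.03558, 28.74725
2. 31.92222, -75.70633
3. 55.80161, -89.65889
4. -16.55178, -44.65744

Point 1:
  φ: 35 + 2/60 + 8.1/3600 = 35.035583
  N ⇒ keep positive
  Lon: 28° + 44/60 + 50.1/3600 = 28 + 0.733333 + 0.013917 = 28.747250
  E → positive
Point 2:
  Latitude: 55′ + 20″ = 55.33333′; 31 + 55.33333/60 = 31.922222
  N → positive
  Lon: 75° + 42/60 + 22.8/3600 = 75 + 0.700000 + 0.006333 = 75.706333
  W → negative
Point 3:
  Lat: 55° + 48/60 + 5.8/3600 = 55 + 0.800000 + 0.001611 = 55.801611
  N ⇒ keep positive
  Longitude: 89° + 39/60 + 32/3600 = 89 + 0.650000 + 0.008889 = 89.658889
  W ⇒ negate
Point 4:
  Lat: 16 + 33/60 + 6.4/3600 = 16.551778
  S → negative
  λ: 39′ + 26.8″ = 39.44667′; 44 + 39.44667/60 = 44.657444
  hemisphere W, so the sign is −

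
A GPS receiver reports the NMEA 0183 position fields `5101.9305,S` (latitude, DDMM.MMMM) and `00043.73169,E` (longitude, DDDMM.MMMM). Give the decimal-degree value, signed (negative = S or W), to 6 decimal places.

-51.032175, 0.728862

Lat: degrees = first 2 digits = 51, minutes = 1.9305; 51 + 1.9305/60 = 51.0321750
S → negative
λ: degrees = first 3 digits = 0, minutes = 43.73169; 0 + 43.73169/60 = 0.7288615
E → positive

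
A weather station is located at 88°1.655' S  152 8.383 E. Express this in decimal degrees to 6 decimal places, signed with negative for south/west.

Latitude: 1.655′ = 0.027583°; total 88.0275833
hemisphere S, so the sign is −
Longitude: 8.383′ = 0.139717°; total 152.1397167
E ⇒ keep positive

-88.027583, 152.139717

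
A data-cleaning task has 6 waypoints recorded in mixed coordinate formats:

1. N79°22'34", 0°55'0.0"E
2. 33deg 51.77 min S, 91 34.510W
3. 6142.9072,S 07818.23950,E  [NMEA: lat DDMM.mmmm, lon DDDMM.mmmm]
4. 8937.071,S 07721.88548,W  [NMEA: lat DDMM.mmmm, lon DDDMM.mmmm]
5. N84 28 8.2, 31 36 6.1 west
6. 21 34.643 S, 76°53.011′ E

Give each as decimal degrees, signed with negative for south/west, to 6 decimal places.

1. 79.376111, 0.916667
2. -33.862833, -91.575167
3. -61.715120, 78.303992
4. -89.617850, -77.364758
5. 84.468944, -31.601694
6. -21.577383, 76.883517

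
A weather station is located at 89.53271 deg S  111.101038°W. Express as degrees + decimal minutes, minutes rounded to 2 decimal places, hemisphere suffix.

Latitude: 89° + 0.532710 × 60 = 89° 31.9626′
Longitude: minutes = (111.101038 − 111) × 60 = 6.0623

89° 31.96′ S, 111° 6.06′ W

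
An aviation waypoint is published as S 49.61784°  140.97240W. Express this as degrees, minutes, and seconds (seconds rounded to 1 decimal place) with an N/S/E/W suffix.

φ: whole degrees 49; 37.07040′ → 37′ and 4.224″
Lon: 0.972400° → 58.34400′; 0.34400 × 60 = 20.640″

49°37′4.2″ S, 140°58′20.6″ W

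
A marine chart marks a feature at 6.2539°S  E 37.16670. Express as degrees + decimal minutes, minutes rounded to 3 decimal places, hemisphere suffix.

Latitude: minutes = (6.253900 − 6) × 60 = 15.23400
λ: minutes = (37.166700 − 37) × 60 = 10.00200

6° 15.234′ S, 37° 10.002′ E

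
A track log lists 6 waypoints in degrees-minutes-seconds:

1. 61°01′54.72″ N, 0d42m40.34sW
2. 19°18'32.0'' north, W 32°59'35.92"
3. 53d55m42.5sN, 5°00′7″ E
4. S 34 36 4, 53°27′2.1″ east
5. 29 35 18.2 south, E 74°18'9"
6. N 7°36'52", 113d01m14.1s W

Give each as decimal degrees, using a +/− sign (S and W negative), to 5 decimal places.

Point 1:
  Lat: 61° + 1/60 + 54.72/3600 = 61 + 0.016667 + 0.015200 = 61.031867
  N ⇒ keep positive
  Longitude: 42′ + 40.34″ = 42.67233′; 0 + 42.67233/60 = 0.711206
  hemisphere W, so the sign is −
Point 2:
  φ: 18′ + 32″ = 18.53333′; 19 + 18.53333/60 = 19.308889
  N ⇒ keep positive
  λ: 59′ + 35.92″ = 59.59867′; 32 + 59.59867/60 = 32.993311
  W → negative
Point 3:
  Latitude: 55′ + 42.5″ = 55.70833′; 53 + 55.70833/60 = 53.928472
  N ⇒ keep positive
  Longitude: 5 + 0/60 + 7/3600 = 5.001944
  E → positive
Point 4:
  Lat: 34 + 36/60 + 4/3600 = 34.601111
  hemisphere S, so the sign is −
  Longitude: 27′ + 2.1″ = 27.03500′; 53 + 27.03500/60 = 53.450583
  E ⇒ keep positive
Point 5:
  Latitude: 29° + 35/60 + 18.2/3600 = 29 + 0.583333 + 0.005056 = 29.588389
  S ⇒ negate
  Lon: 18′ + 9″ = 18.15000′; 74 + 18.15000/60 = 74.302500
  E ⇒ keep positive
Point 6:
  Lat: 7° + 36/60 + 52/3600 = 7 + 0.600000 + 0.014444 = 7.614444
  N ⇒ keep positive
  Longitude: 1′ + 14.1″ = 1.23500′; 113 + 1.23500/60 = 113.020583
  W ⇒ negate

1. 61.03187, -0.71121
2. 19.30889, -32.99331
3. 53.92847, 5.00194
4. -34.60111, 53.45058
5. -29.58839, 74.30250
6. 7.61444, -113.02058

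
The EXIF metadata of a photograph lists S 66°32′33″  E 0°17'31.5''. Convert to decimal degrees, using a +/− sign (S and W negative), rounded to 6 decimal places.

-66.542500, 0.292083

φ: 66° + 32/60 + 33/3600 = 66 + 0.533333 + 0.009167 = 66.5425000
hemisphere S, so the sign is −
λ: 0° + 17/60 + 31.5/3600 = 0 + 0.283333 + 0.008750 = 0.2920833
E → positive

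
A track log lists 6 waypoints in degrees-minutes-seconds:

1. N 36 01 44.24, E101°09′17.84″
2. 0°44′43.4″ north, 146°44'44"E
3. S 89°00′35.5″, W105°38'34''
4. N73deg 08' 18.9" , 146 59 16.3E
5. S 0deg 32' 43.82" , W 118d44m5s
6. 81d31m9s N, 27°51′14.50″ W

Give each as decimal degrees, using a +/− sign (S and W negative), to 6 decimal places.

1. 36.028956, 101.154956
2. 0.745389, 146.745556
3. -89.009861, -105.642778
4. 73.138583, 146.987861
5. -0.545506, -118.734722
6. 81.519167, -27.854028

Point 1:
  Lat: 36 + 1/60 + 44.24/3600 = 36.0289556
  N → positive
  Longitude: 9′ + 17.84″ = 9.29733′; 101 + 9.29733/60 = 101.1549556
  E → positive
Point 2:
  φ: 44′ + 43.4″ = 44.72333′; 0 + 44.72333/60 = 0.7453889
  N ⇒ keep positive
  Lon: 146° + 44/60 + 44/3600 = 146 + 0.733333 + 0.012222 = 146.7455556
  E ⇒ keep positive
Point 3:
  Lat: 89 + 0/60 + 35.5/3600 = 89.0098611
  S ⇒ negate
  Longitude: 105 + 38/60 + 34/3600 = 105.6427778
  W → negative
Point 4:
  Latitude: 73° + 8/60 + 18.9/3600 = 73 + 0.133333 + 0.005250 = 73.1385833
  N ⇒ keep positive
  Lon: 146 + 59/60 + 16.3/3600 = 146.9878611
  E ⇒ keep positive
Point 5:
  Lat: 0° + 32/60 + 43.82/3600 = 0 + 0.533333 + 0.012172 = 0.5455056
  S → negative
  Lon: 44′ + 5″ = 44.08333′; 118 + 44.08333/60 = 118.7347222
  W ⇒ negate
Point 6:
  φ: 81° + 31/60 + 9/3600 = 81 + 0.516667 + 0.002500 = 81.5191667
  N → positive
  Lon: 27° + 51/60 + 14.5/3600 = 27 + 0.850000 + 0.004028 = 27.8540278
  W ⇒ negate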